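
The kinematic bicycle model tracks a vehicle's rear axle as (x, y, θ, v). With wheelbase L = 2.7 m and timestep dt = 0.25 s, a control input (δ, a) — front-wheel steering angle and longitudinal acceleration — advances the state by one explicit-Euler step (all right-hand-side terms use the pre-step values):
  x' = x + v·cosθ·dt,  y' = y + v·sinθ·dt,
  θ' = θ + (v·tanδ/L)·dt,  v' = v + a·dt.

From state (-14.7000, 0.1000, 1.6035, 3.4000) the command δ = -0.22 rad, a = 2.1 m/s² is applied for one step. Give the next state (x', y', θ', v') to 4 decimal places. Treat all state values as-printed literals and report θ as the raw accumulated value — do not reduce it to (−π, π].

x' = -14.7000 + 3.4000·cos(1.6035)·0.25 = -14.7278
y' = 0.1000 + 3.4000·sin(1.6035)·0.25 = 0.9495
θ' = 1.6035 + (3.4000/2.7)·tan(-0.22)·0.25 = 1.5331
v' = 3.4000 + 2.1000·0.25 = 3.9250

(-14.7278, 0.9495, 1.5331, 3.9250)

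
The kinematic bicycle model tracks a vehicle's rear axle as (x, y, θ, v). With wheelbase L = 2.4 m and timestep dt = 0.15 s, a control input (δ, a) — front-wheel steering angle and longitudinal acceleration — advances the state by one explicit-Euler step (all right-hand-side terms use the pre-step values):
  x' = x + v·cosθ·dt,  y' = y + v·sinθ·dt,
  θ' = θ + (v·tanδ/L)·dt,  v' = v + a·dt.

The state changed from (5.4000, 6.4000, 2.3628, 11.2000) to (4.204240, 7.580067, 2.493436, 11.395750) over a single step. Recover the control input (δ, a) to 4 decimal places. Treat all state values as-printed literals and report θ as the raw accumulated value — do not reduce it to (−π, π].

a = (v'−v)/dt = (0.195750)/0.15 = 1.3050
Δθ = θ'−θ = 0.130636;  (v·dt/L) = 11.2000·0.15/2.4 = 0.700000
tan δ = Δθ·L/(v·dt) = 0.186623  →  δ = 0.1845

δ = 0.1845, a = 1.3050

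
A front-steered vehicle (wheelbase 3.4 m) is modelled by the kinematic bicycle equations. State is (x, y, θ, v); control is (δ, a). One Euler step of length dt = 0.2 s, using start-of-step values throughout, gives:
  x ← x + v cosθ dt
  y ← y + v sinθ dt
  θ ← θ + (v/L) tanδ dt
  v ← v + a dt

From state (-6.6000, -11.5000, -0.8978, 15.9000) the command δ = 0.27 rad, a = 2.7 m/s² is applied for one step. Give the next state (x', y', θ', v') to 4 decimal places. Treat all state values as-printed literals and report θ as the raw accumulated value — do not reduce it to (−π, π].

x' = -6.6000 + 15.9000·cos(-0.8978)·0.2 = -4.6178
y' = -11.5000 + 15.9000·sin(-0.8978)·0.2 = -13.9866
θ' = -0.8978 + (15.9000/3.4)·tan(0.27)·0.2 = -0.6389
v' = 15.9000 + 2.7000·0.2 = 16.4400

(-4.6178, -13.9866, -0.6389, 16.4400)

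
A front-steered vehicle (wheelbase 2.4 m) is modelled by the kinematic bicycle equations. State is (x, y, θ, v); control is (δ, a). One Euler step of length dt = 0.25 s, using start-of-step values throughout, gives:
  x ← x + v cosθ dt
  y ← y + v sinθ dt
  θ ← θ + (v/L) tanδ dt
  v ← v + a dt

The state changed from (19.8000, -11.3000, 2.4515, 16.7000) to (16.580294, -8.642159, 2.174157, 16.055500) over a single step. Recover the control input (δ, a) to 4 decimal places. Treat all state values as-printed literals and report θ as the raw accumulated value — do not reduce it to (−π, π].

a = (v'−v)/dt = (-0.644500)/0.25 = -2.5780
Δθ = θ'−θ = -0.277343;  (v·dt/L) = 16.7000·0.25/2.4 = 1.739583
tan δ = Δθ·L/(v·dt) = -0.159431  →  δ = -0.1581

δ = -0.1581, a = -2.5780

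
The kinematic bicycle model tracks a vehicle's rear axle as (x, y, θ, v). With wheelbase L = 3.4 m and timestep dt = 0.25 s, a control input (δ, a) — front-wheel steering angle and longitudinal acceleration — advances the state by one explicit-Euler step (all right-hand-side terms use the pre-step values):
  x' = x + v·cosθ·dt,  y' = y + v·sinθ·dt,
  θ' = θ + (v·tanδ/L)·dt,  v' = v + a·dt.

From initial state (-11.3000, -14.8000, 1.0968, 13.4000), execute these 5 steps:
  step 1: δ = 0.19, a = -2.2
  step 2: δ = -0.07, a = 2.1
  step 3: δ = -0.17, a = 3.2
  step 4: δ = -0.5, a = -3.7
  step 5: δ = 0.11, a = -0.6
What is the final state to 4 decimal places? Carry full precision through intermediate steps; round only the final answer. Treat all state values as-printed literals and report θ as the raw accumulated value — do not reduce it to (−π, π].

after step 1 (δ=0.19, a=-2.2): (-9.770907, -11.819333, 1.286292, 12.850000)
after step 2 (δ=-0.07, a=2.1): (-8.869216, -8.735973, 1.220044, 13.375000)
after step 3 (δ=-0.17, a=3.2): (-7.720287, -5.595810, 1.051227, 14.175000)
after step 4 (δ=-0.5, a=-3.7): (-5.960792, -2.519718, 0.481827, 13.250000)
after step 5 (δ=0.11, a=-0.6): (-3.025421, -0.984709, 0.589430, 13.100000)

(-3.0254, -0.9847, 0.5894, 13.1000)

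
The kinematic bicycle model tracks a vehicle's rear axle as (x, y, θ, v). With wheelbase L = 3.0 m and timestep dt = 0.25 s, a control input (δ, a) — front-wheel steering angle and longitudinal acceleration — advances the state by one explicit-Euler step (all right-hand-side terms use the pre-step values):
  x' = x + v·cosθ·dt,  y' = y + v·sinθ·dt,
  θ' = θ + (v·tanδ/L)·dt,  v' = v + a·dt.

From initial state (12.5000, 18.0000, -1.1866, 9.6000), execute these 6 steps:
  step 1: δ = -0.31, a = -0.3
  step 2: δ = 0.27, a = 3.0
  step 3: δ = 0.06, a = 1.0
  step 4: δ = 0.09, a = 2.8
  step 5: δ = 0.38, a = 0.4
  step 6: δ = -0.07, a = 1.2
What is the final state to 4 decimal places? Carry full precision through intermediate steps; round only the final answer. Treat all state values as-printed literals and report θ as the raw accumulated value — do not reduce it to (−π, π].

(19.0226, 4.2174, -0.7852, 11.6250)

after step 1 (δ=-0.31, a=-0.3): (13.399554, 15.774960, -1.442862, 9.525000)
after step 2 (δ=0.27, a=3.0): (13.703367, 13.413171, -1.223185, 10.275000)
after step 3 (δ=0.06, a=1.0): (14.578419, 10.998060, -1.171748, 10.525000)
after step 4 (δ=0.09, a=2.8): (15.600768, 8.573543, -1.092597, 11.225000)
after step 5 (δ=0.38, a=0.4): (16.892151, 6.082084, -0.718980, 11.325000)
after step 6 (δ=-0.07, a=1.2): (19.022605, 4.217374, -0.785150, 11.625000)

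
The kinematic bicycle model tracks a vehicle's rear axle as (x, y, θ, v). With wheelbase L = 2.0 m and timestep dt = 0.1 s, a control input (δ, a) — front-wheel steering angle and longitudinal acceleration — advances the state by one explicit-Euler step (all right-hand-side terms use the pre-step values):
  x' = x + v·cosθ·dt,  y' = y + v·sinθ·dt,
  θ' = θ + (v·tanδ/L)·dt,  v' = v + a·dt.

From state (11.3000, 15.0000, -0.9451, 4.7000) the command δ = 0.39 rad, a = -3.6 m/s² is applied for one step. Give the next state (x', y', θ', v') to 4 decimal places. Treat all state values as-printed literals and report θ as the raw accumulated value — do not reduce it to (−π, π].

(11.5753, 14.6190, -0.8485, 4.3400)

x' = 11.3000 + 4.7000·cos(-0.9451)·0.1 = 11.5753
y' = 15.0000 + 4.7000·sin(-0.9451)·0.1 = 14.6190
θ' = -0.9451 + (4.7000/2.0)·tan(0.39)·0.1 = -0.8485
v' = 4.7000 − 3.6000·0.1 = 4.3400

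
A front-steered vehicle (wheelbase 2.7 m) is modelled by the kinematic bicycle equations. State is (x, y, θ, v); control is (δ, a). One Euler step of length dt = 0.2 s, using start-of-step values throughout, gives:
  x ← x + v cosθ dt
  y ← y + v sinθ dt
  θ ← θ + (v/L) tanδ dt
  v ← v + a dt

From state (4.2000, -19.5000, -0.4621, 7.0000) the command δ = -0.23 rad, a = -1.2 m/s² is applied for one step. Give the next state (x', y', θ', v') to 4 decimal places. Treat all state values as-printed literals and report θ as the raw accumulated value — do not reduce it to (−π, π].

x' = 4.2000 + 7.0000·cos(-0.4621)·0.2 = 5.4532
y' = -19.5000 + 7.0000·sin(-0.4621)·0.2 = -20.1242
θ' = -0.4621 + (7.0000/2.7)·tan(-0.23)·0.2 = -0.5835
v' = 7.0000 − 1.2000·0.2 = 6.7600

(5.4532, -20.1242, -0.5835, 6.7600)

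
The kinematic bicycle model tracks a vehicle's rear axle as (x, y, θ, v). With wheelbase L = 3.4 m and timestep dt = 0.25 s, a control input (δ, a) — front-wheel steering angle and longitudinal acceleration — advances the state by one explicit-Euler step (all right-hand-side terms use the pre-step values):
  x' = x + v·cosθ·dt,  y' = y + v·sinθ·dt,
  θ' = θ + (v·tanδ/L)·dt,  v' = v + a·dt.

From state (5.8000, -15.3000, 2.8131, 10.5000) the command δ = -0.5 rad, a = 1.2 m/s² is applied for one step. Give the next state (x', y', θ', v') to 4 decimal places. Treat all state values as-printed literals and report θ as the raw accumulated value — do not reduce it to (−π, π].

(3.3154, -14.4531, 2.3913, 10.8000)

x' = 5.8000 + 10.5000·cos(2.8131)·0.25 = 3.3154
y' = -15.3000 + 10.5000·sin(2.8131)·0.25 = -14.4531
θ' = 2.8131 + (10.5000/3.4)·tan(-0.5)·0.25 = 2.3913
v' = 10.5000 + 1.2000·0.25 = 10.8000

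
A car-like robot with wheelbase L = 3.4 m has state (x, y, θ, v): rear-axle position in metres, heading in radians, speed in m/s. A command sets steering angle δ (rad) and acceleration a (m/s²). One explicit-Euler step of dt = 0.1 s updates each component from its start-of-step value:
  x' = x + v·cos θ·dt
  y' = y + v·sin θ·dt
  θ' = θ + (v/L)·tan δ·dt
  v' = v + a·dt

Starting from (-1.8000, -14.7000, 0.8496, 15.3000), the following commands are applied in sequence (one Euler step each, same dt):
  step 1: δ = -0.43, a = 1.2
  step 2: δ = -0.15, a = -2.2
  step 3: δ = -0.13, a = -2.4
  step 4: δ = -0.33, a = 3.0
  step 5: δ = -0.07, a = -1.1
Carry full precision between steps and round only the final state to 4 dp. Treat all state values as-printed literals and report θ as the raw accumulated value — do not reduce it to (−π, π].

(4.4462, -10.5160, 0.3340, 15.1500)

after step 1 (δ=-0.43, a=1.2): (-0.789766, -13.550945, 0.643221, 15.420000)
after step 2 (δ=-0.15, a=-2.2): (0.444093, -12.626091, 0.574676, 15.200000)
after step 3 (δ=-0.13, a=-2.4): (1.719933, -11.799875, 0.516229, 14.960000)
after step 4 (δ=-0.33, a=3.0): (3.020985, -11.061444, 0.365518, 15.260000)
after step 5 (δ=-0.07, a=-1.1): (4.446175, -10.516001, 0.334049, 15.150000)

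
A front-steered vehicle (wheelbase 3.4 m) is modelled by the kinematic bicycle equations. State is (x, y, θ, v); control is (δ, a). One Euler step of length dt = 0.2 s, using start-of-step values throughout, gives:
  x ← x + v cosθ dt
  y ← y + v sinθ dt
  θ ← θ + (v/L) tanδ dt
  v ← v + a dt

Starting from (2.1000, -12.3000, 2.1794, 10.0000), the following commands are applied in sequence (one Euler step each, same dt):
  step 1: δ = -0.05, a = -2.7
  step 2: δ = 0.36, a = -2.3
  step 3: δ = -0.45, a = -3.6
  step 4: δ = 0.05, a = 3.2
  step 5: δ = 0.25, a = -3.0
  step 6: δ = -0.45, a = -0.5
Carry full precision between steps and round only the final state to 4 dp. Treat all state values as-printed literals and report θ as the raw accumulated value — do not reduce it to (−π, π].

(-4.2015, -3.5845, 2.0256, 8.2200)

after step 1 (δ=-0.05, a=-2.7): (0.956555, -10.659106, 2.149964, 9.460000)
after step 2 (δ=0.36, a=-2.3): (-0.078988, -9.075656, 2.359421, 9.000000)
after step 3 (δ=-0.45, a=-3.6): (-1.355880, -7.806976, 2.103686, 8.280000)
after step 4 (δ=0.05, a=3.2): (-2.197168, -6.380593, 2.128059, 8.920000)
after step 5 (δ=0.25, a=-3.0): (-3.140663, -4.866501, 2.262038, 8.320000)
after step 6 (δ=-0.45, a=-0.5): (-4.201455, -3.584465, 2.025626, 8.220000)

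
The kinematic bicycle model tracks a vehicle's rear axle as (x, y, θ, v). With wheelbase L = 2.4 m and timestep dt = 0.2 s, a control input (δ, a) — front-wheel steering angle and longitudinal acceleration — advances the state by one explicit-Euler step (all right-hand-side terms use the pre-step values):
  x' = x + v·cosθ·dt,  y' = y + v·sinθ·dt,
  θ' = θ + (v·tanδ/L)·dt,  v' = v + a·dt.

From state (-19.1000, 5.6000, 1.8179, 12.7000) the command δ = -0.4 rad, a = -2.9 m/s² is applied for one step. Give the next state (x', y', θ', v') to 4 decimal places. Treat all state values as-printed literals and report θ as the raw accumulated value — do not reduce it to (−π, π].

(-19.7213, 8.0628, 1.3704, 12.1200)

x' = -19.1000 + 12.7000·cos(1.8179)·0.2 = -19.7213
y' = 5.6000 + 12.7000·sin(1.8179)·0.2 = 8.0628
θ' = 1.8179 + (12.7000/2.4)·tan(-0.4)·0.2 = 1.3704
v' = 12.7000 − 2.9000·0.2 = 12.1200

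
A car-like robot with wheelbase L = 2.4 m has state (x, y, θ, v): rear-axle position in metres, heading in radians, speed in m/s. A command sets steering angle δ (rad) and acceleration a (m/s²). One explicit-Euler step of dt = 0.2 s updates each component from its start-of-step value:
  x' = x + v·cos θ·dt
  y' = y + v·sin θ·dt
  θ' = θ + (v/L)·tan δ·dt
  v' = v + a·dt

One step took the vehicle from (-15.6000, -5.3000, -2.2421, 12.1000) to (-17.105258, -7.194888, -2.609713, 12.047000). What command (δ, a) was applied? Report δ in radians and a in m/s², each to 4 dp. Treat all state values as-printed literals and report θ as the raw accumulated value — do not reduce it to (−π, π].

δ = -0.3496, a = -0.2650

a = (v'−v)/dt = (-0.053000)/0.2 = -0.2650
Δθ = θ'−θ = -0.367613;  (v·dt/L) = 12.1000·0.2/2.4 = 1.008333
tan δ = Δθ·L/(v·dt) = -0.364575  →  δ = -0.3496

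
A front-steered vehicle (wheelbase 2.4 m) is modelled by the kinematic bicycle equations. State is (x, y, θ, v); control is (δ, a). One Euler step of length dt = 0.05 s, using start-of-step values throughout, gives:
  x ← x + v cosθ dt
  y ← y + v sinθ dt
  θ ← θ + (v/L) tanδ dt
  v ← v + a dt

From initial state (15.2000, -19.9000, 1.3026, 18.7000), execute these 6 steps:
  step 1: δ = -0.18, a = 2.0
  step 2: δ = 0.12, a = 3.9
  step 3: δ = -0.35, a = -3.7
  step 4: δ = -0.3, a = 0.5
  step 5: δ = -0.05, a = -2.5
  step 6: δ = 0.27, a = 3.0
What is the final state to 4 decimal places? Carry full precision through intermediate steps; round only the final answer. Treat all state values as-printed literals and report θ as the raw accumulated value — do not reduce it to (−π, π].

after step 1 (δ=-0.18, a=2.0): (15.447768, -18.998426, 1.231708, 18.800000)
after step 2 (δ=0.12, a=3.9): (15.760438, -18.111951, 1.278935, 18.995000)
after step 3 (δ=-0.35, a=-3.7): (16.033715, -17.202366, 1.134482, 18.810000)
after step 4 (δ=-0.3, a=0.5): (16.431172, -16.349977, 1.013261, 18.835000)
after step 5 (δ=-0.05, a=-2.5): (16.929449, -15.550843, 0.993625, 18.710000)
after step 6 (δ=0.27, a=3.0): (17.439910, -14.766886, 1.101503, 18.860000)

(17.4399, -14.7669, 1.1015, 18.8600)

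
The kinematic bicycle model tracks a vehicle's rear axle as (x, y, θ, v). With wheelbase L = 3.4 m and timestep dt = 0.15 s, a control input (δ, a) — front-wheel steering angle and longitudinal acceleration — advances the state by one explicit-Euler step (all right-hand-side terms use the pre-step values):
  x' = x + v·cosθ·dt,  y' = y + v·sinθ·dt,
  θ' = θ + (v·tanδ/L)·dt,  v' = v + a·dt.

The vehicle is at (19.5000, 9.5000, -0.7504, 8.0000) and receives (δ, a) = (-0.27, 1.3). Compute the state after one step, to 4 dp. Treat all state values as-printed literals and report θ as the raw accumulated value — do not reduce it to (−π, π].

x' = 19.5000 + 8.0000·cos(-0.7504)·0.15 = 20.3777
y' = 9.5000 + 8.0000·sin(-0.7504)·0.15 = 8.6817
θ' = -0.7504 + (8.0000/3.4)·tan(-0.27)·0.15 = -0.8481
v' = 8.0000 + 1.3000·0.15 = 8.1950

(20.3777, 8.6817, -0.8481, 8.1950)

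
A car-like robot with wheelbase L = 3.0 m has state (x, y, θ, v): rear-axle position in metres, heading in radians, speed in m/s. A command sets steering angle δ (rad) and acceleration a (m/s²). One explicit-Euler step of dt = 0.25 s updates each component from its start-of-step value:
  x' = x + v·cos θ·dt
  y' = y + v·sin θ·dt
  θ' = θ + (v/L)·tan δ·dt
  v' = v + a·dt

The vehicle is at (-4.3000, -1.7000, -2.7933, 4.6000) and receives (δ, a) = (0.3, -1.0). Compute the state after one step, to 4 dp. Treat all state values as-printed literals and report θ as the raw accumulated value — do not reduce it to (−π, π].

x' = -4.3000 + 4.6000·cos(-2.7933)·0.25 = -5.3810
y' = -1.7000 + 4.6000·sin(-2.7933)·0.25 = -2.0925
θ' = -2.7933 + (4.6000/3.0)·tan(0.3)·0.25 = -2.6747
v' = 4.6000 − 1.0000·0.25 = 4.3500

(-5.3810, -2.0925, -2.6747, 4.3500)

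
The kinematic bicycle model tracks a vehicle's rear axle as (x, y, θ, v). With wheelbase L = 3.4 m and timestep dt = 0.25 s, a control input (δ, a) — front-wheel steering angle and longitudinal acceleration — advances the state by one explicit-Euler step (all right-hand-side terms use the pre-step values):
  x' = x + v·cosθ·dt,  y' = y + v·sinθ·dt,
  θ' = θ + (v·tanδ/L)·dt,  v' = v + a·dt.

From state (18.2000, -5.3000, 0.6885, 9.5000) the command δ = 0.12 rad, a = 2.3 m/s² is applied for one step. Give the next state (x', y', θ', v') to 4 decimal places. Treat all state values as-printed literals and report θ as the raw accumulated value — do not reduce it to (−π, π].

x' = 18.2000 + 9.5000·cos(0.6885)·0.25 = 20.0340
y' = -5.3000 + 9.5000·sin(0.6885)·0.25 = -3.7910
θ' = 0.6885 + (9.5000/3.4)·tan(0.12)·0.25 = 0.7727
v' = 9.5000 + 2.3000·0.25 = 10.0750

(20.0340, -3.7910, 0.7727, 10.0750)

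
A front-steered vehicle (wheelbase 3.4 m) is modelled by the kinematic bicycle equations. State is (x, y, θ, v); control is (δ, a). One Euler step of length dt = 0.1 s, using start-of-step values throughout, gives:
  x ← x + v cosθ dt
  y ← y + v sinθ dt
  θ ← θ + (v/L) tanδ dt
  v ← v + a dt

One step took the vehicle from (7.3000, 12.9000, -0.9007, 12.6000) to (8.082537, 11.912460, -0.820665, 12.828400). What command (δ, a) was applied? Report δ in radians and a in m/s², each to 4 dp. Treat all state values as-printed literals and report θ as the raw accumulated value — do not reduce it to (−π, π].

a = (v'−v)/dt = (0.228400)/0.1 = 2.2840
Δθ = θ'−θ = 0.080035;  (v·dt/L) = 12.6000·0.1/3.4 = 0.370588
tan δ = Δθ·L/(v·dt) = 0.215967  →  δ = 0.2127

δ = 0.2127, a = 2.2840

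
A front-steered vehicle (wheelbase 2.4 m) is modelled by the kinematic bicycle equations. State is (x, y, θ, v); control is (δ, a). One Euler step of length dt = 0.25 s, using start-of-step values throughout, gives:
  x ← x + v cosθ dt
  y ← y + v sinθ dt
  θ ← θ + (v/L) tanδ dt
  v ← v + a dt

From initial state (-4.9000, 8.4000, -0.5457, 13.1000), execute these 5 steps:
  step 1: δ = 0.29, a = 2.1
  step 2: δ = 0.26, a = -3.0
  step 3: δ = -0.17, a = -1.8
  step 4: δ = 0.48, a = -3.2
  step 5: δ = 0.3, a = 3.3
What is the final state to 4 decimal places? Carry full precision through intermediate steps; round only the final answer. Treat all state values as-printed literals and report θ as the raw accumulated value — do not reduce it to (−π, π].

(9.7613, 8.8531, 1.0572, 12.4500)

after step 1 (δ=0.29, a=2.1): (-2.100647, 6.700221, -0.138491, 13.625000)
after step 2 (δ=0.26, a=-3.0): (1.272989, 6.229993, 0.239066, 12.875000)
after step 3 (δ=-0.17, a=-1.8): (4.400197, 6.992177, 0.008849, 12.425000)
after step 4 (δ=0.48, a=-3.2): (7.506325, 7.019663, 0.682660, 11.625000)
after step 5 (δ=0.3, a=3.3): (9.761277, 8.853098, 1.057247, 12.450000)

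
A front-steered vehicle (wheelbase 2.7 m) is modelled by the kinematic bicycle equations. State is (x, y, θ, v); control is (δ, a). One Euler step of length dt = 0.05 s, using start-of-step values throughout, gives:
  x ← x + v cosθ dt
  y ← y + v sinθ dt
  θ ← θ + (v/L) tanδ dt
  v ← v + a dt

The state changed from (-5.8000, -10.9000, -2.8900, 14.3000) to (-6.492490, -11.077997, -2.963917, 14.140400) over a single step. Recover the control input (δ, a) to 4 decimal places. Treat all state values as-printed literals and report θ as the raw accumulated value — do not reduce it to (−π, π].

δ = -0.2722, a = -3.1920

a = (v'−v)/dt = (-0.159600)/0.05 = -3.1920
Δθ = θ'−θ = -0.073917;  (v·dt/L) = 14.3000·0.05/2.7 = 0.264815
tan δ = Δθ·L/(v·dt) = -0.279127  →  δ = -0.2722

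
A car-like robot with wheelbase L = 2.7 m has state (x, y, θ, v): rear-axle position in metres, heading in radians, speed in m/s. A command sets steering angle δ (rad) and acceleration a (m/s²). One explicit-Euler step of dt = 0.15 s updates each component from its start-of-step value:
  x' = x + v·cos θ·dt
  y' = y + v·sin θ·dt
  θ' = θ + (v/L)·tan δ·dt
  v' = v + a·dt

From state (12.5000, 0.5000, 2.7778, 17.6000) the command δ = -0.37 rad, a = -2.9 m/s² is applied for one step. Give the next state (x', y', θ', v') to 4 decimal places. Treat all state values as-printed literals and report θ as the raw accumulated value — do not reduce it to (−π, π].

(10.0328, 1.4394, 2.3986, 17.1650)

x' = 12.5000 + 17.6000·cos(2.7778)·0.15 = 10.0328
y' = 0.5000 + 17.6000·sin(2.7778)·0.15 = 1.4394
θ' = 2.7778 + (17.6000/2.7)·tan(-0.37)·0.15 = 2.3986
v' = 17.6000 − 2.9000·0.15 = 17.1650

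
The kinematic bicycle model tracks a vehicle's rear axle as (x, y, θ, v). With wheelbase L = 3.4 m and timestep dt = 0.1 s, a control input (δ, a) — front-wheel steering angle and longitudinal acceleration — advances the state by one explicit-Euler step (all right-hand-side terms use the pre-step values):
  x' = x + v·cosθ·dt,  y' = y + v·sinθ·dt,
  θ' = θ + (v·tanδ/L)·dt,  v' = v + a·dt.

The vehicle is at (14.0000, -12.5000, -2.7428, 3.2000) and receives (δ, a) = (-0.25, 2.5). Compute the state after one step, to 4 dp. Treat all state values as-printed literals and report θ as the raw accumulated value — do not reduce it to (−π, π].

x' = 14.0000 + 3.2000·cos(-2.7428)·0.1 = 13.7051
y' = -12.5000 + 3.2000·sin(-2.7428)·0.1 = -12.6243
θ' = -2.7428 + (3.2000/3.4)·tan(-0.25)·0.1 = -2.7668
v' = 3.2000 + 2.5000·0.1 = 3.4500

(13.7051, -12.6243, -2.7668, 3.4500)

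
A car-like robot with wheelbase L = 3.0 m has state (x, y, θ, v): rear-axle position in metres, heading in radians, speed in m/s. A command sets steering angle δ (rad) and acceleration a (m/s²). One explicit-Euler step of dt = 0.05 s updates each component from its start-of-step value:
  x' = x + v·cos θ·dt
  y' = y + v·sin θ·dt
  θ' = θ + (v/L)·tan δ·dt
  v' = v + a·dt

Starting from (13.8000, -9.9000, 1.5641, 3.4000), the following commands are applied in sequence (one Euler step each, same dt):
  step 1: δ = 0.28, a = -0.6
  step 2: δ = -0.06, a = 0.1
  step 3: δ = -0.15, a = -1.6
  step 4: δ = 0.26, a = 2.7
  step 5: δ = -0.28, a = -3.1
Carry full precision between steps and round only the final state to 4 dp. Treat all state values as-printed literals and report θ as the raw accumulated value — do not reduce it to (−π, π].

after step 1 (δ=0.28, a=-0.6): (13.801138, -9.730004, 1.580395, 3.370000)
after step 2 (δ=-0.06, a=0.1): (13.799521, -9.561512, 1.577021, 3.375000)
after step 3 (δ=-0.15, a=-1.6): (13.798471, -9.392765, 1.568519, 3.295000)
after step 4 (δ=0.26, a=2.7): (13.798846, -9.228015, 1.583128, 3.430000)
after step 5 (δ=-0.28, a=-3.1): (13.796731, -9.056528, 1.566690, 3.275000)

(13.7967, -9.0565, 1.5667, 3.2750)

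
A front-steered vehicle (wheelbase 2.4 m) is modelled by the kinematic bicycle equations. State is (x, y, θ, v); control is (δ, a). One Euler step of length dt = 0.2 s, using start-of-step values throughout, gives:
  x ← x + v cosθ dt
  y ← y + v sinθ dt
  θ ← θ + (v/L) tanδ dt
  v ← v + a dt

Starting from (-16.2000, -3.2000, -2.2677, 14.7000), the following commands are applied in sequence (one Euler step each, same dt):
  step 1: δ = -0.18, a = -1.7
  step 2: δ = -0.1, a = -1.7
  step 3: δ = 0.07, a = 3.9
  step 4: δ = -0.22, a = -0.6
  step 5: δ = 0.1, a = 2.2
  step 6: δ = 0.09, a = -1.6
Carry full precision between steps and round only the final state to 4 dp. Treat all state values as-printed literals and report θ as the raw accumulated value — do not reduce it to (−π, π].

after step 1 (δ=-0.18, a=-1.7): (-18.087028, -5.454490, -2.490613, 14.360000)
after step 2 (δ=-0.1, a=-1.7): (-20.371677, -7.194825, -2.610680, 14.020000)
after step 3 (δ=0.07, a=3.9): (-22.789693, -8.614548, -2.528763, 14.800000)
after step 4 (δ=-0.22, a=-0.6): (-25.211042, -10.317095, -2.804560, 14.680000)
after step 5 (δ=0.1, a=2.2): (-27.981863, -11.287996, -2.681817, 15.120000)
after step 6 (δ=0.09, a=-1.6): (-30.691827, -12.629886, -2.568110, 14.800000)

(-30.6918, -12.6299, -2.5681, 14.8000)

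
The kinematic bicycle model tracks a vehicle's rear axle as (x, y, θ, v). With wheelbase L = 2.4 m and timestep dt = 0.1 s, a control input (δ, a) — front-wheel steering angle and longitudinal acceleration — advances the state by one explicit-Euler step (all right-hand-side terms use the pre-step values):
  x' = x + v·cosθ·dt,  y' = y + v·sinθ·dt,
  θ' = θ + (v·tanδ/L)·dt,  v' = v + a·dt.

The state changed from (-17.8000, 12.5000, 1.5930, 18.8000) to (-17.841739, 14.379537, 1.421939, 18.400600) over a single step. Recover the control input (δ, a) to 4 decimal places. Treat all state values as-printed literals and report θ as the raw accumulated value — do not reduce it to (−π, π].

a = (v'−v)/dt = (-0.399400)/0.1 = -3.9940
Δθ = θ'−θ = -0.171061;  (v·dt/L) = 18.8000·0.1/2.4 = 0.783333
tan δ = Δθ·L/(v·dt) = -0.218376  →  δ = -0.2150

δ = -0.2150, a = -3.9940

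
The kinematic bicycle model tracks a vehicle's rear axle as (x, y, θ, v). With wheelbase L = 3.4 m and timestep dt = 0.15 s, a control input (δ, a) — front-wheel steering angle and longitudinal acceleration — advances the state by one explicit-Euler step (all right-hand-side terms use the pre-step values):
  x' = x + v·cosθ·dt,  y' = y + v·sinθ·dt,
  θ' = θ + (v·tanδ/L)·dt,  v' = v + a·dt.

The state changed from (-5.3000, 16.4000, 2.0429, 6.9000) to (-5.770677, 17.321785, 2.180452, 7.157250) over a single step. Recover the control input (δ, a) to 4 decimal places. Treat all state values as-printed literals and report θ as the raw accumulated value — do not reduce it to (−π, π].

δ = 0.4244, a = 1.7150

a = (v'−v)/dt = (0.257250)/0.15 = 1.7150
Δθ = θ'−θ = 0.137552;  (v·dt/L) = 6.9000·0.15/3.4 = 0.304412
tan δ = Δθ·L/(v·dt) = 0.451862  →  δ = 0.4244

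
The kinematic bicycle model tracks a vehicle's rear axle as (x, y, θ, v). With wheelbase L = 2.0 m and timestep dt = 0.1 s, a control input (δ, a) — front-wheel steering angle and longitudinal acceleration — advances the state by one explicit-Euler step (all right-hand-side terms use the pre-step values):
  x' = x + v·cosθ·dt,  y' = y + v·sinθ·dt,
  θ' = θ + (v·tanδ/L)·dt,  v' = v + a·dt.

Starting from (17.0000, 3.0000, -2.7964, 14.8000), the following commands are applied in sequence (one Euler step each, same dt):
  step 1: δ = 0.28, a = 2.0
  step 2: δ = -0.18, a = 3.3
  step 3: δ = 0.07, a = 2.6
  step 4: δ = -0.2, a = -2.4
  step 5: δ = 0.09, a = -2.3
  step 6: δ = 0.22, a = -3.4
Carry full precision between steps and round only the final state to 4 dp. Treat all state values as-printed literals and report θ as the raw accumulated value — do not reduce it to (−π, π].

after step 1 (δ=0.28, a=2.0): (15.607305, 2.499201, -2.583610, 15.000000)
after step 2 (δ=-0.18, a=3.3): (14.334817, 1.704986, -2.720087, 15.330000)
after step 3 (δ=0.07, a=2.6): (12.935995, 1.077783, -2.666344, 15.590000)
after step 4 (δ=-0.2, a=-2.4): (11.549765, 0.364448, -2.824357, 15.350000)
after step 5 (δ=0.09, a=-2.3): (10.091359, -0.114383, -2.755095, 15.120000)
after step 6 (δ=0.22, a=-3.4): (8.690892, -0.684327, -2.586038, 14.780000)

(8.6909, -0.6843, -2.5860, 14.7800)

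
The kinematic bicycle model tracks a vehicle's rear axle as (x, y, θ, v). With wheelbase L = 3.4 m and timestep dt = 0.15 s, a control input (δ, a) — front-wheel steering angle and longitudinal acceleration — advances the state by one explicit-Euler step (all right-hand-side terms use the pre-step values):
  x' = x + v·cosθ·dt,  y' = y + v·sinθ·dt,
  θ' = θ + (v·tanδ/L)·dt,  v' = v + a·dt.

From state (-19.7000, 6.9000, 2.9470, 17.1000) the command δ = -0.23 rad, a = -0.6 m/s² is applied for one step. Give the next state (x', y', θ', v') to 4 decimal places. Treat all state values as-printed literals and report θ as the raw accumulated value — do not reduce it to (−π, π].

x' = -19.7000 + 17.1000·cos(2.9470)·0.15 = -22.2166
y' = 6.9000 + 17.1000·sin(2.9470)·0.15 = 7.3960
θ' = 2.9470 + (17.1000/3.4)·tan(-0.23)·0.15 = 2.7704
v' = 17.1000 − 0.6000·0.15 = 17.0100

(-22.2166, 7.3960, 2.7704, 17.0100)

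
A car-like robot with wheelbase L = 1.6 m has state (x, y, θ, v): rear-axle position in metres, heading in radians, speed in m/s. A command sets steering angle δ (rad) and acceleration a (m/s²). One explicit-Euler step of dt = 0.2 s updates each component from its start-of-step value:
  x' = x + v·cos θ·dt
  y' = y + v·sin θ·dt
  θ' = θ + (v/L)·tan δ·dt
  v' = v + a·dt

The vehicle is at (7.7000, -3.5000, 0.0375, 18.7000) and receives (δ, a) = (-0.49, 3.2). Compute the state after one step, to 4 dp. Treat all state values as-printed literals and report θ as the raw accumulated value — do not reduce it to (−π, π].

(11.4374, -3.3598, -1.2093, 19.3400)

x' = 7.7000 + 18.7000·cos(0.0375)·0.2 = 11.4374
y' = -3.5000 + 18.7000·sin(0.0375)·0.2 = -3.3598
θ' = 0.0375 + (18.7000/1.6)·tan(-0.49)·0.2 = -1.2093
v' = 18.7000 + 3.2000·0.2 = 19.3400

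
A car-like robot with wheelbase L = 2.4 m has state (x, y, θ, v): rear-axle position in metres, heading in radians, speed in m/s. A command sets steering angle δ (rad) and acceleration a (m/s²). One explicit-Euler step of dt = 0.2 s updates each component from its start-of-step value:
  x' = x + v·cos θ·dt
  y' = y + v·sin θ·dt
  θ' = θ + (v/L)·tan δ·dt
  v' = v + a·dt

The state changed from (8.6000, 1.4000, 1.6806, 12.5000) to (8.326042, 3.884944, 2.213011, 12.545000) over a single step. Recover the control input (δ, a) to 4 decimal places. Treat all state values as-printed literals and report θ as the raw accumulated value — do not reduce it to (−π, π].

δ = 0.4725, a = 0.2250

a = (v'−v)/dt = (0.045000)/0.2 = 0.2250
Δθ = θ'−θ = 0.532411;  (v·dt/L) = 12.5000·0.2/2.4 = 1.041667
tan δ = Δθ·L/(v·dt) = 0.511115  →  δ = 0.4725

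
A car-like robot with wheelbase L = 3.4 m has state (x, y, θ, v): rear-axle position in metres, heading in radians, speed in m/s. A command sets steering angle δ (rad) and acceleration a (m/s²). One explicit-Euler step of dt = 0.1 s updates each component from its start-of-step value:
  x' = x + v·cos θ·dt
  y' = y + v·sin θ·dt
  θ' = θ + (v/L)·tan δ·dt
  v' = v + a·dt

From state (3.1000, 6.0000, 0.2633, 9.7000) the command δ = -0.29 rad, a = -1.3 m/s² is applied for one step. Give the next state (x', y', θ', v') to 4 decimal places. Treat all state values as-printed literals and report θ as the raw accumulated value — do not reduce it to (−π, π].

x' = 3.1000 + 9.7000·cos(0.2633)·0.1 = 4.0366
y' = 6.0000 + 9.7000·sin(0.2633)·0.1 = 6.2525
θ' = 0.2633 + (9.7000/3.4)·tan(-0.29)·0.1 = 0.1782
v' = 9.7000 − 1.3000·0.1 = 9.5700

(4.0366, 6.2525, 0.1782, 9.5700)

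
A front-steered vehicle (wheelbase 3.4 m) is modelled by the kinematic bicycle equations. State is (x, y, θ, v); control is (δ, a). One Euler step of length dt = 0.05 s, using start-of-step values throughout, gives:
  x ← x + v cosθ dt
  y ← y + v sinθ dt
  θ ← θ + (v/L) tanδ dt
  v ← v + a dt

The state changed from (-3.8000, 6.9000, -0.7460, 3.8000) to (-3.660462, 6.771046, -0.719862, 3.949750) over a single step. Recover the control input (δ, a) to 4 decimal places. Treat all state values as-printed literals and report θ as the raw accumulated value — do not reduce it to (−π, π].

δ = 0.4375, a = 2.9950

a = (v'−v)/dt = (0.149750)/0.05 = 2.9950
Δθ = θ'−θ = 0.026138;  (v·dt/L) = 3.8000·0.05/3.4 = 0.055882
tan δ = Δθ·L/(v·dt) = 0.467733  →  δ = 0.4375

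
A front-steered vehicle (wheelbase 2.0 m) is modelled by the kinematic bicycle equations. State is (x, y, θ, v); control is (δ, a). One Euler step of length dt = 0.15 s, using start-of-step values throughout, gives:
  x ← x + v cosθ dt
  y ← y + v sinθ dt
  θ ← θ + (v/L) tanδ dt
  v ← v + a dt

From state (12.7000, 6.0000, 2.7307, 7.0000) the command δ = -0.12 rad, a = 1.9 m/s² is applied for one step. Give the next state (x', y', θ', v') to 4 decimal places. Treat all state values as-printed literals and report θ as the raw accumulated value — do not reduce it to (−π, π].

(11.7374, 6.4194, 2.6674, 7.2850)

x' = 12.7000 + 7.0000·cos(2.7307)·0.15 = 11.7374
y' = 6.0000 + 7.0000·sin(2.7307)·0.15 = 6.4194
θ' = 2.7307 + (7.0000/2.0)·tan(-0.12)·0.15 = 2.6674
v' = 7.0000 + 1.9000·0.15 = 7.2850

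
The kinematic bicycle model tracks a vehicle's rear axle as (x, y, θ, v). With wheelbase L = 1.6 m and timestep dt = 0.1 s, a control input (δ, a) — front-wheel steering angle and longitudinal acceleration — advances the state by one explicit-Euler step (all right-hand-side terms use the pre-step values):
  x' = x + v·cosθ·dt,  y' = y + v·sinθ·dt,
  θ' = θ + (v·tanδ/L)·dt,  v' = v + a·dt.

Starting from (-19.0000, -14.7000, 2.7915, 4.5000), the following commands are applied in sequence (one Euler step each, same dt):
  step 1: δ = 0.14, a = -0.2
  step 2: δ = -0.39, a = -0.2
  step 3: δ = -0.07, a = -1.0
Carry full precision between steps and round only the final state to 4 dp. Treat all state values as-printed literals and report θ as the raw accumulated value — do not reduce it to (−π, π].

after step 1 (δ=0.14, a=-0.2): (-19.422703, -14.545657, 2.831134, 4.480000)
after step 2 (δ=-0.39, a=-0.2): (-19.849286, -14.408795, 2.716039, 4.460000)
after step 3 (δ=-0.07, a=-1.0): (-20.255508, -14.224675, 2.696494, 4.360000)

(-20.2555, -14.2247, 2.6965, 4.3600)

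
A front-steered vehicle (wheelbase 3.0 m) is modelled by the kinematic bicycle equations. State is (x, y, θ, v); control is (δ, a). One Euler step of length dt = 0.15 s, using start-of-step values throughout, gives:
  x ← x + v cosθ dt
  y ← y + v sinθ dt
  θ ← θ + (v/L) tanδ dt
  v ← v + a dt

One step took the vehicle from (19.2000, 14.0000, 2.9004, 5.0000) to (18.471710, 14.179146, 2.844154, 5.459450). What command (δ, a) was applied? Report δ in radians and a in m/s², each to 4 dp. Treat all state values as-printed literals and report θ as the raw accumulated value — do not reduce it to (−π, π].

δ = -0.2213, a = 3.0630

a = (v'−v)/dt = (0.459450)/0.15 = 3.0630
Δθ = θ'−θ = -0.056246;  (v·dt/L) = 5.0000·0.15/3.0 = 0.250000
tan δ = Δθ·L/(v·dt) = -0.224984  →  δ = -0.2213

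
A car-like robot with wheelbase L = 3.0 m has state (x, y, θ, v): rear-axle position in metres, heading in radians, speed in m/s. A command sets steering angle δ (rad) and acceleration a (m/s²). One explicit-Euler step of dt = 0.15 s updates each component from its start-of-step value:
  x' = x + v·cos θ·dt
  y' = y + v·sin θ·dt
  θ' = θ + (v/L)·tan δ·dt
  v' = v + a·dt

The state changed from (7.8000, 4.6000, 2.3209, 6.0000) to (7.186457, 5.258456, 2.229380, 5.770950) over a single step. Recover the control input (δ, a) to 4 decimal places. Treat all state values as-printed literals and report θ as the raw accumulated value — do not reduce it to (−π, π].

a = (v'−v)/dt = (-0.229050)/0.15 = -1.5270
Δθ = θ'−θ = -0.091520;  (v·dt/L) = 6.0000·0.15/3.0 = 0.300000
tan δ = Δθ·L/(v·dt) = -0.305067  →  δ = -0.2961

δ = -0.2961, a = -1.5270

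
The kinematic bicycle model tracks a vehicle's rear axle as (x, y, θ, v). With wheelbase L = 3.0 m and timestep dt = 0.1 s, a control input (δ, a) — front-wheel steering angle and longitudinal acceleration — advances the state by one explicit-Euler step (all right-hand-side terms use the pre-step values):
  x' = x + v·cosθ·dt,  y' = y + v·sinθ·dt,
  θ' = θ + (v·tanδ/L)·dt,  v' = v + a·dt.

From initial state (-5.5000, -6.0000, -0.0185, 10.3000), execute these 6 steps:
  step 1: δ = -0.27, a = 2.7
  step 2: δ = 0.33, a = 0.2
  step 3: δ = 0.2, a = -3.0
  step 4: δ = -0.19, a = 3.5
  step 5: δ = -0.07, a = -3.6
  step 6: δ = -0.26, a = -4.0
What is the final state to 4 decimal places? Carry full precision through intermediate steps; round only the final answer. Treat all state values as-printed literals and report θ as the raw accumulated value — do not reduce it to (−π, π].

after step 1 (δ=-0.27, a=2.7): (-4.470176, -6.019054, -0.113520, 10.570000)
after step 2 (δ=0.33, a=0.2): (-3.419980, -6.138787, 0.007163, 10.590000)
after step 3 (δ=0.2, a=-3.0): (-2.361007, -6.131202, 0.078719, 10.290000)
after step 4 (δ=-0.19, a=3.5): (-1.335193, -6.050284, 0.012754, 10.640000)
after step 5 (δ=-0.07, a=-3.6): (-0.271280, -6.036714, -0.012114, 10.280000)
after step 6 (δ=-0.26, a=-4.0): (0.756645, -6.049167, -0.103270, 9.880000)

(0.7566, -6.0492, -0.1033, 9.8800)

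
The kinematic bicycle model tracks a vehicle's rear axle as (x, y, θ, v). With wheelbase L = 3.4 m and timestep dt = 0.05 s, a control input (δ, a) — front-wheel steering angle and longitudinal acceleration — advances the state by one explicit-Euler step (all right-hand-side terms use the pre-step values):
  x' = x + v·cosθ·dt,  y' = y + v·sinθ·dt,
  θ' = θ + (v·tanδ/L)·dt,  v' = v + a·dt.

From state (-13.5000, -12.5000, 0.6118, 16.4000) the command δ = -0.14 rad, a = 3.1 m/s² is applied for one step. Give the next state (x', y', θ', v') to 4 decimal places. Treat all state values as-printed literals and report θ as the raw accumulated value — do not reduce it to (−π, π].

x' = -13.5000 + 16.4000·cos(0.6118)·0.05 = -12.8287
y' = -12.5000 + 16.4000·sin(0.6118)·0.05 = -12.0290
θ' = 0.6118 + (16.4000/3.4)·tan(-0.14)·0.05 = 0.5778
v' = 16.4000 + 3.1000·0.05 = 16.5550

(-12.8287, -12.0290, 0.5778, 16.5550)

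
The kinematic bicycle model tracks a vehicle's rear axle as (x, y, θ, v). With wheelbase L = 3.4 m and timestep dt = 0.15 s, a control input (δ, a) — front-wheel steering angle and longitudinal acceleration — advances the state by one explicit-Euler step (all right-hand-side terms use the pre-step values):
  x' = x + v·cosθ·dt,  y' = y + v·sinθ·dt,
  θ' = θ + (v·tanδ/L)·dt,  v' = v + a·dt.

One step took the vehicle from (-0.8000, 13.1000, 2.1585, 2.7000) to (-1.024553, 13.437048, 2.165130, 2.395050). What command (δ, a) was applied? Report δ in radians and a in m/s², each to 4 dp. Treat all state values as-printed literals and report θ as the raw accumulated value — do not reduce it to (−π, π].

δ = 0.0556, a = -2.0330

a = (v'−v)/dt = (-0.304950)/0.15 = -2.0330
Δθ = θ'−θ = 0.006630;  (v·dt/L) = 2.7000·0.15/3.4 = 0.119118
tan δ = Δθ·L/(v·dt) = 0.055659  →  δ = 0.0556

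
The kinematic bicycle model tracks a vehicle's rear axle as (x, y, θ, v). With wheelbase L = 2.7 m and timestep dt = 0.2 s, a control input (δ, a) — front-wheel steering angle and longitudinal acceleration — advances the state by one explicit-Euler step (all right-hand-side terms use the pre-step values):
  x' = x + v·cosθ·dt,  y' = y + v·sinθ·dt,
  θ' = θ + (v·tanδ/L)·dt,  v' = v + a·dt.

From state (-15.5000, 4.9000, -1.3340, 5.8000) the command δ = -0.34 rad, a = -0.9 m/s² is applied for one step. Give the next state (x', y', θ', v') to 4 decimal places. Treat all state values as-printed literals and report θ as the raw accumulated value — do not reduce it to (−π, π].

(-15.2279, 3.7724, -1.4860, 5.6200)

x' = -15.5000 + 5.8000·cos(-1.3340)·0.2 = -15.2279
y' = 4.9000 + 5.8000·sin(-1.3340)·0.2 = 3.7724
θ' = -1.3340 + (5.8000/2.7)·tan(-0.34)·0.2 = -1.4860
v' = 5.8000 − 0.9000·0.2 = 5.6200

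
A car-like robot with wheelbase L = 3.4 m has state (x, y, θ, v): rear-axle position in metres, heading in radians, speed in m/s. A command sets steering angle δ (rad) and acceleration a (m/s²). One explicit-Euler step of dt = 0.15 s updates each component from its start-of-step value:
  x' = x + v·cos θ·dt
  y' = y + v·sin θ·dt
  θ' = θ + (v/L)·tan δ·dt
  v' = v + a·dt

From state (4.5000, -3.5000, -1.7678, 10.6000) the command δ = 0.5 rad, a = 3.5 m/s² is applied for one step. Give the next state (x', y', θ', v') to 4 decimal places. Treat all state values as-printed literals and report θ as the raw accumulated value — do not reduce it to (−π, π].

x' = 4.5000 + 10.6000·cos(-1.7678)·0.15 = 4.1888
y' = -3.5000 + 10.6000·sin(-1.7678)·0.15 = -5.0592
θ' = -1.7678 + (10.6000/3.4)·tan(0.5)·0.15 = -1.5123
v' = 10.6000 + 3.5000·0.15 = 11.1250

(4.1888, -5.0592, -1.5123, 11.1250)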